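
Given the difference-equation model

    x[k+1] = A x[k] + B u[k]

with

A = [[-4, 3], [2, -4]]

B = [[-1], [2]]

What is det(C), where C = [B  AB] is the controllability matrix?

-10

AB = [[10], [-10]]
Controllability matrix C = [B  AB] = [[-1, 10], [2, -10]]
det(C) = (-1)·(-10) - 10·2 = 10 - 20 = -10
Since det(C) ≠ 0, rank(C) = 2 and the system is completely controllable.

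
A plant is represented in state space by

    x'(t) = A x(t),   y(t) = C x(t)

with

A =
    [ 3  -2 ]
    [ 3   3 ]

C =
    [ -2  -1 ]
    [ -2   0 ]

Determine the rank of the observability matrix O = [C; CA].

2

CA = [[-9, 1], [-6, 4]]
Observability matrix O = [C; CA] = [[-2, -1], [-2, 0], [-9, 1], [-6, 4]]
Take the 2×2 submatrix of O formed by rows 1, 2: [[-2, -1], [-2, 0]]. Its determinant is (-2)·0 - (-1)·(-2) = 0 - 2 = -2 ≠ 0.
So rank(O) ≥ 2; since O has 2 columns, rank(O) = 2.
rank(O) = 2 = n, so the pair (A, C) is completely observable.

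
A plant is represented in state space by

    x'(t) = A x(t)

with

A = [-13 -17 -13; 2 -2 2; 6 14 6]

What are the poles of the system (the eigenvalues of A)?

det(sI - A) = s^3 - (tr A)s^2 + (M11 + M22 + M33)s - det A, where Mii is the 2×2 principal minor of A obtained by deleting row i and column i.
tr A = (-13) + (-2) + 6 = -9; M11 = (-2)·6 - 2·14 = -12 - 28 = -40; M22 = (-13)·6 - (-13)·6 = -78 - (-78) = 0; M33 = (-13)·(-2) - (-17)·2 = 26 - (-34) = 60; sum of minors = 20.
det A = (-13)·((-2)·6 - 2·14) - (-17)·(2·6 - 2·6) + (-13)·(2·14 - (-2)·6) = (-13)·(-40) - (-17)·0 + (-13)·40 = 0.
So p(s) = det(sI - A) = s^3 + 9s^2 + 20s.
The constant term is 0, so p(s) = s(s^2 + 9s + 20).
Factor s^2 + 9s + 20: two numbers with sum -9 and product 20 are -4 and -5, so s^2 + 9s + 20 = (s + 4)(s + 5).
Hence p(s) = s (s + 4) (s + 5), with roots -5, -4, 0.
At least one eigenvalue has non-negative real part, so the system is not asymptotically stable.

-5, -4, 0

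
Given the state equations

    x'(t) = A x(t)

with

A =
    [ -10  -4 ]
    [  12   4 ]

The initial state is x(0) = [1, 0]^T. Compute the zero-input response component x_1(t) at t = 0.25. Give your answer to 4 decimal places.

-0.3481

det(sI - A) = s^2 - (tr A)s + det A, with tr A = (-10) + 4 = -6 and det A = (-10)·4 - (-4)·12 = -40 - (-48) = 8.
So p(s) = det(sI - A) = s^2 + 6s + 8.
Factor s^2 + 6s + 8: two numbers with sum -6 and product 8 are -2 and -4, so s^2 + 6s + 8 = (s + 2)(s + 4).
Hence p(s) = (s + 2) (s + 4), with roots -4, -2.
The eigenvalues -4, -2 are distinct and real, so A is diagonalisable and x(t) = e^{At} x(0) = V diag(e^{λ_i t}) V^{-1} x(0), where the columns of V are the eigenvectors.
λ = -4: A - (-4)I = [[-6, -4], [12, 8]]. Row 1 gives (-6)·v1 + (-4)·v2 = 0, so take v_1 = [2, -3]^T.
λ = -2: A - (-2)I = [[-8, -4], [12, 6]]. Row 1 gives (-8)·v1 + (-4)·v2 = 0, so take v_2 = [1, -2]^T.
V = [v_1 v_2] = [[2, 1], [-3, -2]] has det V = -1, so V^{-1} = adj(V)/det V = [[2, 1], [-3, -2]].
Modal coordinates z(0) = V^{-1} x(0): 2·1 + 1·0 = 2; (-3)·1 + (-2)·0 = -3; so z(0) = [2, -3]^T.
x_1(t) = Σ_i (v_i)_1 · z_i(0) · e^{λ_i t} (row 1 of V times the modal terms).
x_1(0.25) = 2·2·e^{-4·0.25} + 1·(-3)·e^{-2·0.25} = 4·0.367879 + (-3)·0.606531 = -0.3481.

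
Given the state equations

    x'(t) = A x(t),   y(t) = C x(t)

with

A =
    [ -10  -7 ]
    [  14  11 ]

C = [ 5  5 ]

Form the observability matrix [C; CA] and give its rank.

1

CA = [[20, 20]]
Observability matrix O = [C; CA] = [[5, 5], [20, 20]]
Every row of O is a scalar multiple of row 1 = [5, 5] (multipliers 1, 4), so the rows span a one-dimensional space.
O ≠ 0, hence rank(O) = 1.
rank(O) = 1 < n = 2, so the pair (A, C) is not completely observable.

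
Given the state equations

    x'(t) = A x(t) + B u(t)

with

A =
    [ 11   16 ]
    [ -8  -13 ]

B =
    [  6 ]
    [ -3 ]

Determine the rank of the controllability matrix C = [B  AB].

AB = [[18], [-9]]
Controllability matrix C = [B  AB] = [[6, 18], [-3, -9]]
Every column of C is a scalar multiple of column 1 = [6, -3] (multipliers 1, 3), so the columns span a one-dimensional space.
C ≠ 0, hence rank(C) = 1.
rank(C) = 1 < n = 2, so the pair (A, B) is not completely controllable.

1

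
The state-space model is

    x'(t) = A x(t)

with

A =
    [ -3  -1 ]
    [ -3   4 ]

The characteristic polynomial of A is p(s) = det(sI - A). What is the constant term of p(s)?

For a 2×2 matrix, det(sI - A) = s^2 - (tr A)s + det A.
tr A = 1, det A = -15.
So p(s) = s^2 - s - 15.
The constant term is -15.

-15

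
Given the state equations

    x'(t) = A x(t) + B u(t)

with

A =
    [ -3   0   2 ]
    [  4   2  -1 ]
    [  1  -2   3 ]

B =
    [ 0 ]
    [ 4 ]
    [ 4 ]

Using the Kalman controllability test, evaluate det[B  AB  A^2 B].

AB = [[8], [4], [4]]
A^2B = [[-16], [36], [12]]
Controllability matrix C = [B  AB  A^2B] = [[0, 8, -16], [4, 4, 36], [4, 4, 12]]
Expanding along the first row, det(C) = 0·(4·12 - 36·4) - 8·(4·12 - 36·4) + (-16)·(4·4 - 4·4) = 0·(-96) - 8·(-96) + (-16)·0 = 768
Since det(C) ≠ 0, rank(C) = 3 and the system is completely controllable.

768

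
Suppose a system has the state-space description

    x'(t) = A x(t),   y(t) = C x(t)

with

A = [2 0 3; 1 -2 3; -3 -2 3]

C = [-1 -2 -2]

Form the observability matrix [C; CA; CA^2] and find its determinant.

CA = [[2, 8, -15]]
CA^2 = [[57, 14, -15]]
Observability matrix O = [C; CA; CA^2] = [[-1, -2, -2], [2, 8, -15], [57, 14, -15]]
Expanding along the first row, det(O) = (-1)·(8·(-15) - (-15)·14) - (-2)·(2·(-15) - (-15)·57) + (-2)·(2·14 - 8·57) = (-1)·90 - (-2)·825 + (-2)·(-428) = 2416
Since det(O) ≠ 0, rank(O) = 3 and the system is completely observable.

2416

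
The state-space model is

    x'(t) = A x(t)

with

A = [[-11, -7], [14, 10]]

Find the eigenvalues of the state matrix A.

det(sI - A) = s^2 - (tr A)s + det A, with tr A = (-11) + 10 = -1 and det A = (-11)·10 - (-7)·14 = -110 - (-98) = -12.
So p(s) = det(sI - A) = s^2 + s - 12.
Factor s^2 + s - 12: two numbers with sum -1 and product -12 are 3 and -4, so s^2 + s - 12 = (s - 3)(s + 4).
Hence p(s) = (s - 3) (s + 4), with roots -4, 3.
At least one eigenvalue has non-negative real part, so the system is not asymptotically stable.

-4, 3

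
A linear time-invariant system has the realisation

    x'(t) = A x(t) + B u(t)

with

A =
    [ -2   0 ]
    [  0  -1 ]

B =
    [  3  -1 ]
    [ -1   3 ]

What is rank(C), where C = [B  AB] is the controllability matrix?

AB = [[-6, 2], [1, -3]]
Controllability matrix C = [B  AB] = [[3, -1, -6, 2], [-1, 3, 1, -3]]
Take the 2×2 submatrix of C formed by columns 1, 2: [[3, -1], [-1, 3]]. Its determinant is 3·3 - (-1)·(-1) = 9 - 1 = 8 ≠ 0.
So rank(C) ≥ 2; since C has 2 rows, rank(C) = 2.
rank(C) = 2 = n, so the pair (A, B) is completely controllable.

2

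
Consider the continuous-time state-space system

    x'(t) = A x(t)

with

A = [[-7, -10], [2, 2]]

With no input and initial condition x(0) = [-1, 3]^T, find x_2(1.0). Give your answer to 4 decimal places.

1.2615

det(sI - A) = s^2 - (tr A)s + det A, with tr A = (-7) + 2 = -5 and det A = (-7)·2 - (-10)·2 = -14 - (-20) = 6.
So p(s) = det(sI - A) = s^2 + 5s + 6.
Factor s^2 + 5s + 6: two numbers with sum -5 and product 6 are -2 and -3, so s^2 + 5s + 6 = (s + 2)(s + 3).
Hence p(s) = (s + 2) (s + 3), with roots -3, -2.
The eigenvalues -3, -2 are distinct and real, so A is diagonalisable and x(t) = e^{At} x(0) = V diag(e^{λ_i t}) V^{-1} x(0), where the columns of V are the eigenvectors.
λ = -3: A - (-3)I = [[-4, -10], [2, 5]]. Row 1 gives (-4)·v1 + (-10)·v2 = 0, so take v_1 = [-5, 2]^T.
λ = -2: A - (-2)I = [[-5, -10], [2, 4]]. Row 1 gives (-5)·v1 + (-10)·v2 = 0, so take v_2 = [2, -1]^T.
V = [v_1 v_2] = [[-5, 2], [2, -1]] has det V = 1, so V^{-1} = adj(V)/det V = [[-1, -2], [-2, -5]].
Modal coordinates z(0) = V^{-1} x(0): (-1)·(-1) + (-2)·3 = -5; (-2)·(-1) + (-5)·3 = -13; so z(0) = [-5, -13]^T.
x_2(t) = Σ_i (v_i)_2 · z_i(0) · e^{λ_i t} (row 2 of V times the modal terms).
x_2(1.0) = 2·(-5)·e^{-3·1.0} + (-1)·(-13)·e^{-2·1.0} = (-10)·0.049787 + 13·0.135335 = 1.2615.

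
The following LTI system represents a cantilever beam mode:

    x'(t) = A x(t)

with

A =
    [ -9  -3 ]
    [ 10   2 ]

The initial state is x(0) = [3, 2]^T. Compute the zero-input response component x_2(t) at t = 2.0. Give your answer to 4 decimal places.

0.0907

det(sI - A) = s^2 - (tr A)s + det A, with tr A = (-9) + 2 = -7 and det A = (-9)·2 - (-3)·10 = -18 - (-30) = 12.
So p(s) = det(sI - A) = s^2 + 7s + 12.
Factor s^2 + 7s + 12: two numbers with sum -7 and product 12 are -3 and -4, so s^2 + 7s + 12 = (s + 3)(s + 4).
Hence p(s) = (s + 3) (s + 4), with roots -4, -3.
The eigenvalues -4, -3 are distinct and real, so A is diagonalisable and x(t) = e^{At} x(0) = V diag(e^{λ_i t}) V^{-1} x(0), where the columns of V are the eigenvectors.
λ = -4: A - (-4)I = [[-5, -3], [10, 6]]. Row 1 gives (-5)·v1 + (-3)·v2 = 0, so take v_1 = [-3, 5]^T.
λ = -3: A - (-3)I = [[-6, -3], [10, 5]]. Row 1 gives (-6)·v1 + (-3)·v2 = 0, so take v_2 = [-1, 2]^T.
V = [v_1 v_2] = [[-3, -1], [5, 2]] has det V = -1, so V^{-1} = adj(V)/det V = [[-2, -1], [5, 3]].
Modal coordinates z(0) = V^{-1} x(0): (-2)·3 + (-1)·2 = -8; 5·3 + 3·2 = 21; so z(0) = [-8, 21]^T.
x_2(t) = Σ_i (v_i)_2 · z_i(0) · e^{λ_i t} (row 2 of V times the modal terms).
x_2(2.0) = 5·(-8)·e^{-4·2.0} + 2·21·e^{-3·2.0} = (-40)·0.000335 + 42·0.002479 = 0.0907.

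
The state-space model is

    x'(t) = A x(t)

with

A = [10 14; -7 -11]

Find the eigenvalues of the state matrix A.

-4, 3

det(sI - A) = s^2 - (tr A)s + det A, with tr A = 10 + (-11) = -1 and det A = 10·(-11) - 14·(-7) = -110 - (-98) = -12.
So p(s) = det(sI - A) = s^2 + s - 12.
Factor s^2 + s - 12: two numbers with sum -1 and product -12 are 3 and -4, so s^2 + s - 12 = (s - 3)(s + 4).
Hence p(s) = (s - 3) (s + 4), with roots -4, 3.
At least one eigenvalue has non-negative real part, so the system is not asymptotically stable.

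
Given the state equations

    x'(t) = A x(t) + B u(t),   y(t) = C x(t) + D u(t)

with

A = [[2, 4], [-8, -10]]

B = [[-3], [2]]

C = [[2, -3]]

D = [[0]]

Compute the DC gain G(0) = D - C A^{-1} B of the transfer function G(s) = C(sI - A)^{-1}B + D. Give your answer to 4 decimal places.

G(0) = C(-A)^{-1}B + D = -C A^{-1} B + D.
det A = 12, so A^{-1} = (1/12)·adj(A) = [[-5/6, -1/3], [2/3, 1/6]]
A^{-1} B = [11/6, -5/3]^T
C A^{-1} B = 26/3
G(0) = D - C A^{-1} B = 0 - (26/3) = -26/3 ≈ -8.6667

-8.6667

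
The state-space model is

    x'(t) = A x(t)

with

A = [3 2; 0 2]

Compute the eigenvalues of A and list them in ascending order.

det(sI - A) = s^2 - (tr A)s + det A, with tr A = 3 + 2 = 5 and det A = 3·2 - 2·0 = 6 - 0 = 6.
So p(s) = det(sI - A) = s^2 - 5s + 6.
Factor s^2 - 5s + 6: two numbers with sum 5 and product 6 are 3 and 2, so s^2 - 5s + 6 = (s - 3)(s - 2).
Hence p(s) = (s - 3) (s - 2), with roots 2, 3.
At least one eigenvalue has non-negative real part, so the system is not asymptotically stable.

2, 3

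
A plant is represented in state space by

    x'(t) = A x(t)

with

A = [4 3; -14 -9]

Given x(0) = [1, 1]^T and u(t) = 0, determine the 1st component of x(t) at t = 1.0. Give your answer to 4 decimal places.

0.9053

det(sI - A) = s^2 - (tr A)s + det A, with tr A = 4 + (-9) = -5 and det A = 4·(-9) - 3·(-14) = -36 - (-42) = 6.
So p(s) = det(sI - A) = s^2 + 5s + 6.
Factor s^2 + 5s + 6: two numbers with sum -5 and product 6 are -2 and -3, so s^2 + 5s + 6 = (s + 2)(s + 3).
Hence p(s) = (s + 2) (s + 3), with roots -3, -2.
The eigenvalues -3, -2 are distinct and real, so A is diagonalisable and x(t) = e^{At} x(0) = V diag(e^{λ_i t}) V^{-1} x(0), where the columns of V are the eigenvectors.
λ = -3: A - (-3)I = [[7, 3], [-14, -6]]. Row 1 gives 7·v1 + 3·v2 = 0, so take v_1 = [3, -7]^T.
λ = -2: A - (-2)I = [[6, 3], [-14, -7]]. Row 1 gives 6·v1 + 3·v2 = 0, so take v_2 = [-1, 2]^T.
V = [v_1 v_2] = [[3, -1], [-7, 2]] has det V = -1, so V^{-1} = adj(V)/det V = [[-2, -1], [-7, -3]].
Modal coordinates z(0) = V^{-1} x(0): (-2)·1 + (-1)·1 = -3; (-7)·1 + (-3)·1 = -10; so z(0) = [-3, -10]^T.
x_1(t) = Σ_i (v_i)_1 · z_i(0) · e^{λ_i t} (row 1 of V times the modal terms).
x_1(1.0) = 3·(-3)·e^{-3·1.0} + (-1)·(-10)·e^{-2·1.0} = (-9)·0.049787 + 10·0.135335 = 0.9053.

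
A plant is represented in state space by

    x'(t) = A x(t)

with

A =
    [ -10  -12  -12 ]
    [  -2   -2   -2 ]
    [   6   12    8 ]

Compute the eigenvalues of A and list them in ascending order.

-4, -2, 2

det(sI - A) = s^3 - (tr A)s^2 + (M11 + M22 + M33)s - det A, where Mii is the 2×2 principal minor of A obtained by deleting row i and column i.
tr A = (-10) + (-2) + 8 = -4; M11 = (-2)·8 - (-2)·12 = -16 - (-24) = 8; M22 = (-10)·8 - (-12)·6 = -80 - (-72) = -8; M33 = (-10)·(-2) - (-12)·(-2) = 20 - 24 = -4; sum of minors = -4.
det A = (-10)·((-2)·8 - (-2)·12) - (-12)·((-2)·8 - (-2)·6) + (-12)·((-2)·12 - (-2)·6) = (-10)·8 - (-12)·(-4) + (-12)·(-12) = 16.
So p(s) = det(sI - A) = s^3 + 4s^2 - 4s - 16.
Rational-root test: any integer root divides -16. Testing small divisors, s = -2 works: p(-2) = -8 + 16 + 8 + (-16) = 0, so (s + 2) is a factor.
Dividing, p(s) = (s + 2)(s^2 + 2s - 8).
Factor s^2 + 2s - 8: two numbers with sum -2 and product -8 are 2 and -4, so s^2 + 2s - 8 = (s - 2)(s + 4).
Hence p(s) = (s - 2) (s + 2) (s + 4), with roots -4, -2, 2.
At least one eigenvalue has non-negative real part, so the system is not asymptotically stable.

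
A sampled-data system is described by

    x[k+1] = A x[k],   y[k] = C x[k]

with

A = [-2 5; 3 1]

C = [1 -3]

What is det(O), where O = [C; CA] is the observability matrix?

CA = [[-11, 2]]
Observability matrix O = [C; CA] = [[1, -3], [-11, 2]]
det(O) = 1·2 - (-3)·(-11) = 2 - 33 = -31
Since det(O) ≠ 0, rank(O) = 2 and the system is completely observable.

-31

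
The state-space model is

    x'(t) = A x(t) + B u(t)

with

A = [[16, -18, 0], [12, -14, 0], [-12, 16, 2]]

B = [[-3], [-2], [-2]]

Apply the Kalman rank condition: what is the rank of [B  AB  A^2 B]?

2

AB = [[-12], [-8], [0]]
A^2B = [[-48], [-32], [16]]
Controllability matrix C = [B  AB  A^2B] = [[-3, -12, -48], [-2, -8, -32], [-2, 0, 16]]
The rows r1, r2, r3 of C are linearly dependent: -2·r1 + 3·r2 = 0 (check each entry), so rank(C) ≤ 2.
The 2×2 minor from rows 1, 3, columns 1, 2 is (-3)·0 - (-12)·(-2) = 0 - 24 = -24 ≠ 0, so rank(C) = 2.
rank(C) = 2 < n = 3, so the pair (A, B) is not completely controllable.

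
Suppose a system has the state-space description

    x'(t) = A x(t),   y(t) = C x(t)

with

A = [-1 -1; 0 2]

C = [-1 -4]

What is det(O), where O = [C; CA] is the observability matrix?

CA = [[1, -7]]
Observability matrix O = [C; CA] = [[-1, -4], [1, -7]]
det(O) = (-1)·(-7) - (-4)·1 = 7 - (-4) = 11
Since det(O) ≠ 0, rank(O) = 2 and the system is completely observable.

11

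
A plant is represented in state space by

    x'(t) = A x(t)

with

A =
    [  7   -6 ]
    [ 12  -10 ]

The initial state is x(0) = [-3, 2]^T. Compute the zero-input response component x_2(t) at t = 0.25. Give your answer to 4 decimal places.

det(sI - A) = s^2 - (tr A)s + det A, with tr A = 7 + (-10) = -3 and det A = 7·(-10) - (-6)·12 = -70 - (-72) = 2.
So p(s) = det(sI - A) = s^2 + 3s + 2.
Factor s^2 + 3s + 2: two numbers with sum -3 and product 2 are -1 and -2, so s^2 + 3s + 2 = (s + 1)(s + 2).
Hence p(s) = (s + 1) (s + 2), with roots -2, -1.
The eigenvalues -2, -1 are distinct and real, so A is diagonalisable and x(t) = e^{At} x(0) = V diag(e^{λ_i t}) V^{-1} x(0), where the columns of V are the eigenvectors.
λ = -2: A - (-2)I = [[9, -6], [12, -8]]. Row 1 gives 9·v1 + (-6)·v2 = 0, so take v_1 = [2, 3]^T.
λ = -1: A - (-1)I = [[8, -6], [12, -9]]. Row 1 gives 8·v1 + (-6)·v2 = 0, so take v_2 = [-3, -4]^T.
V = [v_1 v_2] = [[2, -3], [3, -4]] has det V = 1, so V^{-1} = adj(V)/det V = [[-4, 3], [-3, 2]].
Modal coordinates z(0) = V^{-1} x(0): (-4)·(-3) + 3·2 = 18; (-3)·(-3) + 2·2 = 13; so z(0) = [18, 13]^T.
x_2(t) = Σ_i (v_i)_2 · z_i(0) · e^{λ_i t} (row 2 of V times the modal terms).
x_2(0.25) = 3·18·e^{-2·0.25} + (-4)·13·e^{-1·0.25} = 54·0.606531 + (-52)·0.778801 = -7.7450.

-7.7450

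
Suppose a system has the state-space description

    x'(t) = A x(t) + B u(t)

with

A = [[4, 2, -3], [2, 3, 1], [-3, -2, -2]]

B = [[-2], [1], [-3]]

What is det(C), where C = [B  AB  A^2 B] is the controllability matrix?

-9

AB = [[3], [-4], [10]]
A^2B = [[-26], [4], [-21]]
Controllability matrix C = [B  AB  A^2B] = [[-2, 3, -26], [1, -4, 4], [-3, 10, -21]]
Expanding along the first row, det(C) = (-2)·((-4)·(-21) - 4·10) - 3·(1·(-21) - 4·(-3)) + (-26)·(1·10 - (-4)·(-3)) = (-2)·44 - 3·(-9) + (-26)·(-2) = -9
Since det(C) ≠ 0, rank(C) = 3 and the system is completely controllable.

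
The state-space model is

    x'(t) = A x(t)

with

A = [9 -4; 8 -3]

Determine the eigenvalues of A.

det(sI - A) = s^2 - (tr A)s + det A, with tr A = 9 + (-3) = 6 and det A = 9·(-3) - (-4)·8 = -27 - (-32) = 5.
So p(s) = det(sI - A) = s^2 - 6s + 5.
Factor s^2 - 6s + 5: two numbers with sum 6 and product 5 are 5 and 1, so s^2 - 6s + 5 = (s - 5)(s - 1).
Hence p(s) = (s - 5) (s - 1), with roots 1, 5.
At least one eigenvalue has non-negative real part, so the system is not asymptotically stable.

1, 5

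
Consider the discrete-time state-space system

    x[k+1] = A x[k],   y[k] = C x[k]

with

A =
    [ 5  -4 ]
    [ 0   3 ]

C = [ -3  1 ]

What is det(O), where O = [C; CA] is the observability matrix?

-30

CA = [[-15, 15]]
Observability matrix O = [C; CA] = [[-3, 1], [-15, 15]]
det(O) = (-3)·15 - 1·(-15) = -45 - (-15) = -30
Since det(O) ≠ 0, rank(O) = 2 and the system is completely observable.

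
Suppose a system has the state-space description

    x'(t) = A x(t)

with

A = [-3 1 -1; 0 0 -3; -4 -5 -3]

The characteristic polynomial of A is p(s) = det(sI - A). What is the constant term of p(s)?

-57

Expand det(sI - A) for the 3×3 matrix.
p(s) = s^3 + 6s^2 - 10s - 57.
(Check: constant term = det(-A) = (-1)^3 det A = -57; coefficient of s^2 = -tr A = 6.)
The constant term is -57.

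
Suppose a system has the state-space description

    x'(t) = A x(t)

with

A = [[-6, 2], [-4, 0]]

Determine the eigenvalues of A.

det(sI - A) = s^2 - (tr A)s + det A, with tr A = (-6) + 0 = -6 and det A = (-6)·0 - 2·(-4) = 0 - (-8) = 8.
So p(s) = det(sI - A) = s^2 + 6s + 8.
Factor s^2 + 6s + 8: two numbers with sum -6 and product 8 are -2 and -4, so s^2 + 6s + 8 = (s + 2)(s + 4).
Hence p(s) = (s + 2) (s + 4), with roots -4, -2.
All eigenvalues have negative real part, so the system is asymptotically stable.

-4, -2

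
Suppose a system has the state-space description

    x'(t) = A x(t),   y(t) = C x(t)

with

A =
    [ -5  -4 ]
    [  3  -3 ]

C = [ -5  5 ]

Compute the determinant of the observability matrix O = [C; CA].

CA = [[40, 5]]
Observability matrix O = [C; CA] = [[-5, 5], [40, 5]]
det(O) = (-5)·5 - 5·40 = -25 - 200 = -225
Since det(O) ≠ 0, rank(O) = 2 and the system is completely observable.

-225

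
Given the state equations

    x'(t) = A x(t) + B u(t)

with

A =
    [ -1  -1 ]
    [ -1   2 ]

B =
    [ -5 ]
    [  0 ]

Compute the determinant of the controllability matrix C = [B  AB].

AB = [[5], [5]]
Controllability matrix C = [B  AB] = [[-5, 5], [0, 5]]
det(C) = (-5)·5 - 5·0 = -25 - 0 = -25
Since det(C) ≠ 0, rank(C) = 2 and the system is completely controllable.

-25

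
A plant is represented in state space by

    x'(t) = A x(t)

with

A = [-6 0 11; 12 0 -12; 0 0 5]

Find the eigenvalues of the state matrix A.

det(sI - A) = s^3 - (tr A)s^2 + (M11 + M22 + M33)s - det A, where Mii is the 2×2 principal minor of A obtained by deleting row i and column i.
tr A = (-6) + 0 + 5 = -1; M11 = 0·5 - (-12)·0 = 0 - 0 = 0; M22 = (-6)·5 - 11·0 = -30 - 0 = -30; M33 = (-6)·0 - 0·12 = 0 - 0 = 0; sum of minors = -30.
det A = (-6)·(0·5 - (-12)·0) - 0·(12·5 - (-12)·0) + 11·(12·0 - 0·0) = (-6)·0 - 0·60 + 11·0 = 0.
So p(s) = det(sI - A) = s^3 + s^2 - 30s.
The constant term is 0, so p(s) = s(s^2 + s - 30).
Factor s^2 + s - 30: two numbers with sum -1 and product -30 are 5 and -6, so s^2 + s - 30 = (s - 5)(s + 6).
Hence p(s) = s (s - 5) (s + 6), with roots -6, 0, 5.
At least one eigenvalue has non-negative real part, so the system is not asymptotically stable.

-6, 0, 5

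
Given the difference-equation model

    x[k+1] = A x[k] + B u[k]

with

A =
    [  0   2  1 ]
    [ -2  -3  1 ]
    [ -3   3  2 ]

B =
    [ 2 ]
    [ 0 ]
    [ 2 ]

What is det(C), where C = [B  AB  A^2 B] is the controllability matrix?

40

AB = [[2], [-2], [-2]]
A^2B = [[-6], [0], [-16]]
Controllability matrix C = [B  AB  A^2B] = [[2, 2, -6], [0, -2, 0], [2, -2, -16]]
Expanding along the first row, det(C) = 2·((-2)·(-16) - 0·(-2)) - 2·(0·(-16) - 0·2) + (-6)·(0·(-2) - (-2)·2) = 2·32 - 2·0 + (-6)·4 = 40
Since det(C) ≠ 0, rank(C) = 3 and the system is completely controllable.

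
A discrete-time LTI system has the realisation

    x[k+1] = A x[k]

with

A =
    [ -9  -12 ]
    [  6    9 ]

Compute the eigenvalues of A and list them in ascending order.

det(zI - A) = z^2 - (tr A)z + det A, with tr A = (-9) + 9 = 0 and det A = (-9)·9 - (-12)·6 = -81 - (-72) = -9.
So p(z) = det(zI - A) = z^2 - 9.
Factor z^2 - 9: two numbers with sum 0 and product -9 are 3 and -3, so z^2 - 9 = (z - 3)(z + 3).
Hence p(z) = (z - 3) (z + 3), with roots -3, 3.

-3, 3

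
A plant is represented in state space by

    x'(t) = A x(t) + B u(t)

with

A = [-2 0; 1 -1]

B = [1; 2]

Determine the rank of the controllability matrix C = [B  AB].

2

AB = [[-2], [-1]]
Controllability matrix C = [B  AB] = [[1, -2], [2, -1]]
det(C) = 1·(-1) - (-2)·2 = -1 - (-4) = 3 ≠ 0, so rank(C) = 2.
rank(C) = 2 = n, so the pair (A, B) is completely controllable.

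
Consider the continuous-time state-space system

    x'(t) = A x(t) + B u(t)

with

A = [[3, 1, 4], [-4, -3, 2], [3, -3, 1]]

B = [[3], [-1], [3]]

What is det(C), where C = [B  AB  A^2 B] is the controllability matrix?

AB = [[20], [-3], [15]]
A^2B = [[117], [-41], [84]]
Controllability matrix C = [B  AB  A^2B] = [[3, 20, 117], [-1, -3, -41], [3, 15, 84]]
Expanding along the first row, det(C) = 3·((-3)·84 - (-41)·15) - 20·((-1)·84 - (-41)·3) + 117·((-1)·15 - (-3)·3) = 3·363 - 20·39 + 117·(-6) = -393
Since det(C) ≠ 0, rank(C) = 3 and the system is completely controllable.

-393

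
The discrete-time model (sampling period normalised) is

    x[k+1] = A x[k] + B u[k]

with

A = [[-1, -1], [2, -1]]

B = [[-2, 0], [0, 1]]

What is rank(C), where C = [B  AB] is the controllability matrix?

2

AB = [[2, -1], [-4, -1]]
Controllability matrix C = [B  AB] = [[-2, 0, 2, -1], [0, 1, -4, -1]]
Take the 2×2 submatrix of C formed by columns 1, 2: [[-2, 0], [0, 1]]. Its determinant is (-2)·1 - 0·0 = -2 - 0 = -2 ≠ 0.
So rank(C) ≥ 2; since C has 2 rows, rank(C) = 2.
rank(C) = 2 = n, so the pair (A, B) is completely controllable.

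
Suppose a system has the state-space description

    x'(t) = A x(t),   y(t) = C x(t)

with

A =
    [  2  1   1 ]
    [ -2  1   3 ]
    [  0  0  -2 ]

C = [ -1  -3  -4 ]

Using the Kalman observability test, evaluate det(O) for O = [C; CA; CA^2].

-224

CA = [[4, -4, -2]]
CA^2 = [[16, 0, -4]]
Observability matrix O = [C; CA; CA^2] = [[-1, -3, -4], [4, -4, -2], [16, 0, -4]]
Expanding along the first row, det(O) = (-1)·((-4)·(-4) - (-2)·0) - (-3)·(4·(-4) - (-2)·16) + (-4)·(4·0 - (-4)·16) = (-1)·16 - (-3)·16 + (-4)·64 = -224
Since det(O) ≠ 0, rank(O) = 3 and the system is completely observable.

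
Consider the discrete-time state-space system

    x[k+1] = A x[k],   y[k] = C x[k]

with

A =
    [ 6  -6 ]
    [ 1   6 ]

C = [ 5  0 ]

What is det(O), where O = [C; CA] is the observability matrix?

CA = [[30, -30]]
Observability matrix O = [C; CA] = [[5, 0], [30, -30]]
det(O) = 5·(-30) - 0·30 = -150 - 0 = -150
Since det(O) ≠ 0, rank(O) = 2 and the system is completely observable.

-150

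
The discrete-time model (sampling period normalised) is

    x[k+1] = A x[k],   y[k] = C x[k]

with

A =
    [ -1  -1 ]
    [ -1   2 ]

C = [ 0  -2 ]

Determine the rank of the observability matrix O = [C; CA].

CA = [[2, -4]]
Observability matrix O = [C; CA] = [[0, -2], [2, -4]]
det(O) = 0·(-4) - (-2)·2 = 0 - (-4) = 4 ≠ 0, so rank(O) = 2.
rank(O) = 2 = n, so the pair (A, C) is completely observable.

2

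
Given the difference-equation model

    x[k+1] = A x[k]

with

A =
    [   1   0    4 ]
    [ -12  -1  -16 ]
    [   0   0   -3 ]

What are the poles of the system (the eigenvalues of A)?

-3, -1, 1

det(zI - A) = z^3 - (tr A)z^2 + (M11 + M22 + M33)z - det A, where Mii is the 2×2 principal minor of A obtained by deleting row i and column i.
tr A = 1 + (-1) + (-3) = -3; M11 = (-1)·(-3) - (-16)·0 = 3 - 0 = 3; M22 = 1·(-3) - 4·0 = -3 - 0 = -3; M33 = 1·(-1) - 0·(-12) = -1 - 0 = -1; sum of minors = -1.
det A = 1·((-1)·(-3) - (-16)·0) - 0·((-12)·(-3) - (-16)·0) + 4·((-12)·0 - (-1)·0) = 1·3 - 0·36 + 4·0 = 3.
So p(z) = det(zI - A) = z^3 + 3z^2 - z - 3.
Rational-root test: any integer root divides -3. Testing small divisors, z = -1 works: p(-1) = -1 + 3 + 1 + (-3) = 0, so (z + 1) is a factor.
Dividing, p(z) = (z + 1)(z^2 + 2z - 3).
Factor z^2 + 2z - 3: two numbers with sum -2 and product -3 are 1 and -3, so z^2 + 2z - 3 = (z - 1)(z + 3).
Hence p(z) = (z - 1) (z + 1) (z + 3), with roots -3, -1, 1.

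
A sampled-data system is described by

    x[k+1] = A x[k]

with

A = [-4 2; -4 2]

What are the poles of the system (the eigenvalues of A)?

-2, 0

det(zI - A) = z^2 - (tr A)z + det A, with tr A = (-4) + 2 = -2 and det A = (-4)·2 - 2·(-4) = -8 - (-8) = 0.
So p(z) = det(zI - A) = z^2 + 2z.
Factor z^2 + 2z: two numbers with sum -2 and product 0 are 0 and -2, so z^2 + 2z = z(z + 2).
Hence p(z) = z (z + 2), with roots -2, 0.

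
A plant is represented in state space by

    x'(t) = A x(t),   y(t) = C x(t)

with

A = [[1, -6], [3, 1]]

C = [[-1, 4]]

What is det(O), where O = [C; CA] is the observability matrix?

-54

CA = [[11, 10]]
Observability matrix O = [C; CA] = [[-1, 4], [11, 10]]
det(O) = (-1)·10 - 4·11 = -10 - 44 = -54
Since det(O) ≠ 0, rank(O) = 2 and the system is completely observable.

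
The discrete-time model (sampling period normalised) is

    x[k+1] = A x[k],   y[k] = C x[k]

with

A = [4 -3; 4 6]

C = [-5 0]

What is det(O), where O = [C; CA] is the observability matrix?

-75

CA = [[-20, 15]]
Observability matrix O = [C; CA] = [[-5, 0], [-20, 15]]
det(O) = (-5)·15 - 0·(-20) = -75 - 0 = -75
Since det(O) ≠ 0, rank(O) = 2 and the system is completely observable.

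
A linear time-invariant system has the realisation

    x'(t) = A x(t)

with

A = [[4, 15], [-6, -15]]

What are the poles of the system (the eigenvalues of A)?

det(sI - A) = s^2 - (tr A)s + det A, with tr A = 4 + (-15) = -11 and det A = 4·(-15) - 15·(-6) = -60 - (-90) = 30.
So p(s) = det(sI - A) = s^2 + 11s + 30.
Factor s^2 + 11s + 30: two numbers with sum -11 and product 30 are -5 and -6, so s^2 + 11s + 30 = (s + 5)(s + 6).
Hence p(s) = (s + 5) (s + 6), with roots -6, -5.
All eigenvalues have negative real part, so the system is asymptotically stable.

-6, -5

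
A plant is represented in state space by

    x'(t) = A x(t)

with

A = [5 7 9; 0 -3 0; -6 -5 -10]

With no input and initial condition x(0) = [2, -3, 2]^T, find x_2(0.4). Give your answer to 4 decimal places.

det(sI - A) = s^3 - (tr A)s^2 + (M11 + M22 + M33)s - det A, where Mii is the 2×2 principal minor of A obtained by deleting row i and column i.
tr A = 5 + (-3) + (-10) = -8; M11 = (-3)·(-10) - 0·(-5) = 30 - 0 = 30; M22 = 5·(-10) - 9·(-6) = -50 - (-54) = 4; M33 = 5·(-3) - 7·0 = -15 - 0 = -15; sum of minors = 19.
det A = 5·((-3)·(-10) - 0·(-5)) - 7·(0·(-10) - 0·(-6)) + 9·(0·(-5) - (-3)·(-6)) = 5·30 - 7·0 + 9·(-18) = -12.
So p(s) = det(sI - A) = s^3 + 8s^2 + 19s + 12.
Rational-root test: any integer root divides 12. Testing small divisors, s = -1 works: p(-1) = -1 + 8 + (-19) + 12 = 0, so (s + 1) is a factor.
Dividing, p(s) = (s + 1)(s^2 + 7s + 12).
Factor s^2 + 7s + 12: two numbers with sum -7 and product 12 are -3 and -4, so s^2 + 7s + 12 = (s + 3)(s + 4).
Hence p(s) = (s + 1) (s + 3) (s + 4), with roots -4, -3, -1.
The eigenvalues -4, -3, -1 are distinct and real, so A is diagonalisable and x(t) = e^{At} x(0) = V diag(e^{λ_i t}) V^{-1} x(0), where the columns of V are the eigenvectors.
λ = -4: A - (-4)I = [[9, 7, 9], [0, 1, 0], [-6, -5, -6]]. v must be orthogonal to every row; (row 1) × (row 2) = [-9, 0, 9], so take v_1 = [-1, 0, 1]^T.
λ = -3: A - (-3)I = [[8, 7, 9], [0, 0, 0], [-6, -5, -7]]. v must be orthogonal to every row; (row 1) × (row 3) = [-4, 2, 2], so take v_2 = [-2, 1, 1]^T.
λ = -1: A - (-1)I = [[6, 7, 9], [0, -2, 0], [-6, -5, -9]]. v must be orthogonal to every row; (row 1) × (row 2) = [18, 0, -12], so take v_3 = [3, 0, -2]^T.
V = [v_1 v_2 v_3] = [[-1, -2, 3], [0, 1, 0], [1, 1, -2]] has det V = -1, so V^{-1} = adj(V)/det V = [[2, 1, 3], [0, 1, 0], [1, 1, 1]].
Modal coordinates z(0) = V^{-1} x(0): 2·2 + 1·(-3) + 3·2 = 7; 0·2 + 1·(-3) + 0·2 = -3; 1·2 + 1·(-3) + 1·2 = 1; so z(0) = [7, -3, 1]^T.
x_2(t) = Σ_i (v_i)_2 · z_i(0) · e^{λ_i t} (row 2 of V times the modal terms).
x_2(0.4) = 0·7·e^{-4·0.4} + 1·(-3)·e^{-3·0.4} + 0·1·e^{-1·0.4} = 0·0.201897 + (-3)·0.301194 + 0·0.670320 = -0.9036.

-0.9036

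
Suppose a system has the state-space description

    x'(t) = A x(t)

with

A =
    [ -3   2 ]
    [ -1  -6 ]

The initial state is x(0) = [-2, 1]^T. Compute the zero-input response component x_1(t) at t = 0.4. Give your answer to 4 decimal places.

-0.4038

det(sI - A) = s^2 - (tr A)s + det A, with tr A = (-3) + (-6) = -9 and det A = (-3)·(-6) - 2·(-1) = 18 - (-2) = 20.
So p(s) = det(sI - A) = s^2 + 9s + 20.
Factor s^2 + 9s + 20: two numbers with sum -9 and product 20 are -4 and -5, so s^2 + 9s + 20 = (s + 4)(s + 5).
Hence p(s) = (s + 4) (s + 5), with roots -5, -4.
The eigenvalues -5, -4 are distinct and real, so A is diagonalisable and x(t) = e^{At} x(0) = V diag(e^{λ_i t}) V^{-1} x(0), where the columns of V are the eigenvectors.
λ = -5: A - (-5)I = [[2, 2], [-1, -1]]. Row 1 gives 2·v1 + 2·v2 = 0, so take v_1 = [-1, 1]^T.
λ = -4: A - (-4)I = [[1, 2], [-1, -2]]. Row 1 gives 1·v1 + 2·v2 = 0, so take v_2 = [-2, 1]^T.
V = [v_1 v_2] = [[-1, -2], [1, 1]] has det V = 1, so V^{-1} = adj(V)/det V = [[1, 2], [-1, -1]].
Modal coordinates z(0) = V^{-1} x(0): 1·(-2) + 2·1 = 0; (-1)·(-2) + (-1)·1 = 1; so z(0) = [0, 1]^T.
x_1(t) = Σ_i (v_i)_1 · z_i(0) · e^{λ_i t} (row 1 of V times the modal terms).
x_1(0.4) = (-1)·0·e^{-5·0.4} + (-2)·1·e^{-4·0.4} = 0·0.135335 + (-2)·0.201897 = -0.4038.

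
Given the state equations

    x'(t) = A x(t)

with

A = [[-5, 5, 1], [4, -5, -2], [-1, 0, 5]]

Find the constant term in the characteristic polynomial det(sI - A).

-30

Expand det(sI - A) for the 3×3 matrix.
p(s) = s^3 + 5s^2 - 44s - 30.
(Check: constant term = det(-A) = (-1)^3 det A = -30; coefficient of s^2 = -tr A = 5.)
The constant term is -30.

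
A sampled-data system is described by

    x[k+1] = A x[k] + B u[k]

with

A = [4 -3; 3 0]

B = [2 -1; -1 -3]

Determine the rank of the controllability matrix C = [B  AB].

2

AB = [[11, 5], [6, -3]]
Controllability matrix C = [B  AB] = [[2, -1, 11, 5], [-1, -3, 6, -3]]
Take the 2×2 submatrix of C formed by columns 1, 2: [[2, -1], [-1, -3]]. Its determinant is 2·(-3) - (-1)·(-1) = -6 - 1 = -7 ≠ 0.
So rank(C) ≥ 2; since C has 2 rows, rank(C) = 2.
rank(C) = 2 = n, so the pair (A, B) is completely controllable.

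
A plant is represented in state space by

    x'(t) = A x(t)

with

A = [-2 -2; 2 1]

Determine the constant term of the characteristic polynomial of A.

2

For a 2×2 matrix, det(sI - A) = s^2 - (tr A)s + det A.
tr A = -1, det A = 2.
So p(s) = s^2 + s + 2.
The constant term is 2.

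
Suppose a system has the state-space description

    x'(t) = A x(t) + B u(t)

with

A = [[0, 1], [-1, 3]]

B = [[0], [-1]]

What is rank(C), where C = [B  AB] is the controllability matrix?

2

AB = [[-1], [-3]]
Controllability matrix C = [B  AB] = [[0, -1], [-1, -3]]
det(C) = 0·(-3) - (-1)·(-1) = 0 - 1 = -1 ≠ 0, so rank(C) = 2.
rank(C) = 2 = n, so the pair (A, B) is completely controllable.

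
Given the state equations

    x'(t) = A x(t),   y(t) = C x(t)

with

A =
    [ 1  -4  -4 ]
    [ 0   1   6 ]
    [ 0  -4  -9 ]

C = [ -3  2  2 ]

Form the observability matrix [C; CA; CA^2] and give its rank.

CA = [[-3, 6, 6]]
CA^2 = [[-3, -6, -6]]
Observability matrix O = [C; CA; CA^2] = [[-3, 2, 2], [-3, 6, 6], [-3, -6, -6]]
The columns c1, c2, c3 of O are linearly dependent: -c2 + c3 = 0 (check each entry), so rank(O) ≤ 2.
The 2×2 minor from rows 1, 2, columns 1, 2 is (-3)·6 - 2·(-3) = -18 - (-6) = -12 ≠ 0, so rank(O) = 2.
rank(O) = 2 < n = 3, so the pair (A, C) is not completely observable.

2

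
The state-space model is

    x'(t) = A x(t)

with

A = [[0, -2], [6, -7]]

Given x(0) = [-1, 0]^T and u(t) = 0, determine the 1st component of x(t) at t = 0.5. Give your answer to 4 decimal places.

-0.4865

det(sI - A) = s^2 - (tr A)s + det A, with tr A = 0 + (-7) = -7 and det A = 0·(-7) - (-2)·6 = 0 - (-12) = 12.
So p(s) = det(sI - A) = s^2 + 7s + 12.
Factor s^2 + 7s + 12: two numbers with sum -7 and product 12 are -3 and -4, so s^2 + 7s + 12 = (s + 3)(s + 4).
Hence p(s) = (s + 3) (s + 4), with roots -4, -3.
The eigenvalues -4, -3 are distinct and real, so A is diagonalisable and x(t) = e^{At} x(0) = V diag(e^{λ_i t}) V^{-1} x(0), where the columns of V are the eigenvectors.
λ = -4: A - (-4)I = [[4, -2], [6, -3]]. Row 1 gives 4·v1 + (-2)·v2 = 0, so take v_1 = [-1, -2]^T.
λ = -3: A - (-3)I = [[3, -2], [6, -4]]. Row 1 gives 3·v1 + (-2)·v2 = 0, so take v_2 = [2, 3]^T.
V = [v_1 v_2] = [[-1, 2], [-2, 3]] has det V = 1, so V^{-1} = adj(V)/det V = [[3, -2], [2, -1]].
Modal coordinates z(0) = V^{-1} x(0): 3·(-1) + (-2)·0 = -3; 2·(-1) + (-1)·0 = -2; so z(0) = [-3, -2]^T.
x_1(t) = Σ_i (v_i)_1 · z_i(0) · e^{λ_i t} (row 1 of V times the modal terms).
x_1(0.5) = (-1)·(-3)·e^{-4·0.5} + 2·(-2)·e^{-3·0.5} = 3·0.135335 + (-4)·0.223130 = -0.4865.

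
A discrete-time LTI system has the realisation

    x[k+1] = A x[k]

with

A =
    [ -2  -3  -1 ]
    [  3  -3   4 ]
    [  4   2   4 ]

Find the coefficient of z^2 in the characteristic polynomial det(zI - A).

1

Expand det(zI - A) for the 3×3 matrix.
p(z) = z^3 + z^2 - 9z - 10.
(Check: constant term = det(-A) = (-1)^3 det A = -10; coefficient of z^2 = -tr A = 1.)
The coefficient of z^2 is 1.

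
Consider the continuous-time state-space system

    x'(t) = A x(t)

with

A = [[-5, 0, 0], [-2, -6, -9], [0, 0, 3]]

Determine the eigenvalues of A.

-6, -5, 3

det(sI - A) = s^3 - (tr A)s^2 + (M11 + M22 + M33)s - det A, where Mii is the 2×2 principal minor of A obtained by deleting row i and column i.
tr A = (-5) + (-6) + 3 = -8; M11 = (-6)·3 - (-9)·0 = -18 - 0 = -18; M22 = (-5)·3 - 0·0 = -15 - 0 = -15; M33 = (-5)·(-6) - 0·(-2) = 30 - 0 = 30; sum of minors = -3.
det A = (-5)·((-6)·3 - (-9)·0) - 0·((-2)·3 - (-9)·0) + 0·((-2)·0 - (-6)·0) = (-5)·(-18) - 0·(-6) + 0·0 = 90.
So p(s) = det(sI - A) = s^3 + 8s^2 - 3s - 90.
Rational-root test: any integer root divides -90. Testing small divisors, s = 3 works: p(3) = 27 + 72 + (-9) + (-90) = 0, so (s - 3) is a factor.
Dividing, p(s) = (s - 3)(s^2 + 11s + 30).
Factor s^2 + 11s + 30: two numbers with sum -11 and product 30 are -5 and -6, so s^2 + 11s + 30 = (s + 5)(s + 6).
Hence p(s) = (s - 3) (s + 5) (s + 6), with roots -6, -5, 3.
At least one eigenvalue has non-negative real part, so the system is not asymptotically stable.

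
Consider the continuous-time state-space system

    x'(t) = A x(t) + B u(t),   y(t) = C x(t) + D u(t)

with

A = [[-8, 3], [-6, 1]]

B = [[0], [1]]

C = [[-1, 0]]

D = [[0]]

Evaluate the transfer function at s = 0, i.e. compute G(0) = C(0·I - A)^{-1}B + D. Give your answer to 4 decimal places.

-0.3000

G(0) = C(-A)^{-1}B + D = -C A^{-1} B + D.
det A = 10, so A^{-1} = (1/10)·adj(A) = [[1/10, -3/10], [3/5, -4/5]]
A^{-1} B = [-3/10, -4/5]^T
C A^{-1} B = 3/10
G(0) = D - C A^{-1} B = 0 - (3/10) = -3/10 ≈ -0.3000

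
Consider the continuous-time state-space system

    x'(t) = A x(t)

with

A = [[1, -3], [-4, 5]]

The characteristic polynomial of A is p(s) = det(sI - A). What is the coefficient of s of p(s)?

-6

For a 2×2 matrix, det(sI - A) = s^2 - (tr A)s + det A.
tr A = 6, det A = -7.
So p(s) = s^2 - 6s - 7.
The coefficient of s is -6.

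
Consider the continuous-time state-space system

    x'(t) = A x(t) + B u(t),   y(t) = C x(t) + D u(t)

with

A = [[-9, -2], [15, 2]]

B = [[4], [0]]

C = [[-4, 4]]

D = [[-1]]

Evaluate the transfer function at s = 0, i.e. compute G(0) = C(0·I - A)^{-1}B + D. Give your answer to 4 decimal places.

G(0) = C(-A)^{-1}B + D = -C A^{-1} B + D.
det A = 12, so A^{-1} = (1/12)·adj(A) = [[1/6, 1/6], [-5/4, -3/4]]
A^{-1} B = [2/3, -5]^T
C A^{-1} B = -68/3
G(0) = D - C A^{-1} B = -1 - (-68/3) = 65/3 ≈ 21.6667

21.6667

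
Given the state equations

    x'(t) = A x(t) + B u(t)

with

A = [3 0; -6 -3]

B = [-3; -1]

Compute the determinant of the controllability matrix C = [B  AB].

-72

AB = [[-9], [21]]
Controllability matrix C = [B  AB] = [[-3, -9], [-1, 21]]
det(C) = (-3)·21 - (-9)·(-1) = -63 - 9 = -72
Since det(C) ≠ 0, rank(C) = 2 and the system is completely controllable.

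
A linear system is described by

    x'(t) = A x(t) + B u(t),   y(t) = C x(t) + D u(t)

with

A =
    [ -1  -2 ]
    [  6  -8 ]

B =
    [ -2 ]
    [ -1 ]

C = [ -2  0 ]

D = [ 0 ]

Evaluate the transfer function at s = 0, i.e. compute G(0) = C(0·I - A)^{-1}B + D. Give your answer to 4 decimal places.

G(0) = C(-A)^{-1}B + D = -C A^{-1} B + D.
det A = 20, so A^{-1} = (1/20)·adj(A) = [[-2/5, 1/10], [-3/10, -1/20]]
A^{-1} B = [7/10, 13/20]^T
C A^{-1} B = -7/5
G(0) = D - C A^{-1} B = 0 - (-7/5) = 7/5 ≈ 1.4000

1.4000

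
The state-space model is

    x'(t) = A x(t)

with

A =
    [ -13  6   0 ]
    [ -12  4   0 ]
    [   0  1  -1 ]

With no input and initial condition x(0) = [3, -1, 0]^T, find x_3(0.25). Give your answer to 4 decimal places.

det(sI - A) = s^3 - (tr A)s^2 + (M11 + M22 + M33)s - det A, where Mii is the 2×2 principal minor of A obtained by deleting row i and column i.
tr A = (-13) + 4 + (-1) = -10; M11 = 4·(-1) - 0·1 = -4 - 0 = -4; M22 = (-13)·(-1) - 0·0 = 13 - 0 = 13; M33 = (-13)·4 - 6·(-12) = -52 - (-72) = 20; sum of minors = 29.
det A = (-13)·(4·(-1) - 0·1) - 6·((-12)·(-1) - 0·0) + 0·((-12)·1 - 4·0) = (-13)·(-4) - 6·12 + 0·(-12) = -20.
So p(s) = det(sI - A) = s^3 + 10s^2 + 29s + 20.
Rational-root test: any integer root divides 20. Testing small divisors, s = -1 works: p(-1) = -1 + 10 + (-29) + 20 = 0, so (s + 1) is a factor.
Dividing, p(s) = (s + 1)(s^2 + 9s + 20).
Factor s^2 + 9s + 20: two numbers with sum -9 and product 20 are -4 and -5, so s^2 + 9s + 20 = (s + 4)(s + 5).
Hence p(s) = (s + 1) (s + 4) (s + 5), with roots -5, -4, -1.
The eigenvalues -5, -4, -1 are distinct and real, so A is diagonalisable and x(t) = e^{At} x(0) = V diag(e^{λ_i t}) V^{-1} x(0), where the columns of V are the eigenvectors.
λ = -5: A - (-5)I = [[-8, 6, 0], [-12, 9, 0], [0, 1, 4]]. v must be orthogonal to every row; (row 1) × (row 3) = [24, 32, -8], so take v_1 = [3, 4, -1]^T.
λ = -4: A - (-4)I = [[-9, 6, 0], [-12, 8, 0], [0, 1, 3]]. v must be orthogonal to every row; (row 1) × (row 3) = [18, 27, -9], so take v_2 = [2, 3, -1]^T.
λ = -1: A - (-1)I = [[-12, 6, 0], [-12, 5, 0], [0, 1, 0]]. v must be orthogonal to every row; (row 1) × (row 2) = [0, 0, 12], so take v_3 = [0, 0, 1]^T.
V = [v_1 v_2 v_3] = [[3, 2, 0], [4, 3, 0], [-1, -1, 1]] has det V = 1, so V^{-1} = adj(V)/det V = [[3, -2, 0], [-4, 3, 0], [-1, 1, 1]].
Modal coordinates z(0) = V^{-1} x(0): 3·3 + (-2)·(-1) + 0·0 = 11; (-4)·3 + 3·(-1) + 0·0 = -15; (-1)·3 + 1·(-1) + 1·0 = -4; so z(0) = [11, -15, -4]^T.
x_3(t) = Σ_i (v_i)_3 · z_i(0) · e^{λ_i t} (row 3 of V times the modal terms).
x_3(0.25) = (-1)·11·e^{-5·0.25} + (-1)·(-15)·e^{-4·0.25} + 1·(-4)·e^{-1·0.25} = (-11)·0.286505 + 15·0.367879 + (-4)·0.778801 = -0.7486.

-0.7486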